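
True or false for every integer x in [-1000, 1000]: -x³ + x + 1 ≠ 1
The claim fails at x = 0:
x = 0: LHS = -0³ + 0 + 1 = 1; 1 ≠ 1 — FAILS

Because a single integer refutes it, the statement is false.

Answer: False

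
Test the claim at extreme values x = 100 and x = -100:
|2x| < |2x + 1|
x = 100: LHS = |2·100| = |200| = 200, RHS = |2·100 + 1| = |201| = 201; 200 < 201 — holds
x = -100: LHS = |2·(-100)| = |-200| = 200, RHS = |2·(-100) + 1| = |-199| = 199; 200 < 199 — FAILS

Answer: Partially: holds for x = 100, fails for x = -100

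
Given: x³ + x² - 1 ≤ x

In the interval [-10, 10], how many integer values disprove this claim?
Counterexamples in [-10, 10]: {2, 3, 4, 5, 6, 7, 8, 9, 10}.

Counting them gives 9 values.

Answer: 9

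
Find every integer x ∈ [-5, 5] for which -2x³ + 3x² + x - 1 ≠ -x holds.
Track d = LHS − RHS over the integers in [-5, 5]. Equality would need d = 0, but d changes sign only between consecutive integers, jumping over 0:
x = -1: LHS = -2·(-1)³ + 3·(-1)² + (-1) - 1 = 3, RHS = -(-1) = 1; 3 ≠ 1 — holds  (d = 2)
x = 0: LHS = -2·0³ + 3·0² + 0 - 1 = -1, RHS = -0 = 0; -1 ≠ 0 — holds  (d = -1)
x = 0: LHS = -2·0³ + 3·0² + 0 - 1 = -1, RHS = -0 = 0; -1 ≠ 0 — holds  (d = -1)
x = 1: LHS = -2·1³ + 3·1² + 1 - 1 = 1; 1 ≠ -1 — holds  (d = 2)
x = 1: LHS = -2·1³ + 3·1² + 1 - 1 = 1; 1 ≠ -1 — holds  (d = 2)
x = 2: LHS = -2·2³ + 3·2² + 2 - 1 = -3; -3 ≠ -2 — holds  (d = -1)
Away from these crossings d keeps a constant sign, and checking every integer in [-5, 5] confirms d ≠ 0 throughout. Hence the two sides are never equal, so the relation holds for every integer in [-5, 5].

Answer: All integers in [-5, 5]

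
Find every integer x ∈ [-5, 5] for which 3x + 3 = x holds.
Track d = LHS − RHS over the integers in [-5, 5]. Equality would need d = 0, but d changes sign only between consecutive integers, jumping over 0:
x = -2: LHS = 3·(-2) + 3 = -3; -3 = -2 — FAILS  (d = -1)
x = -1: LHS = 3·(-1) + 3 = 0; 0 = -1 — FAILS  (d = 1)
Away from these crossings d keeps a constant sign, and checking every integer in [-5, 5] confirms d ≠ 0 throughout. Hence the two sides are never equal, so the claimed relation (=) fails for every integer in [-5, 5].

Answer: None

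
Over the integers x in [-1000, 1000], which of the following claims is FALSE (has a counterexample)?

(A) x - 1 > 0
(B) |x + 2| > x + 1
(A) x = 0: LHS = 0 - 1 = -1; -1 > 0 — FAILS

(B) Over all integers in [-1000, 1000], LHS − RHS is smallest at x = 0, where it equals 1:
x = 0: LHS = |0 + 2| = |2| = 2, RHS = 0 + 1 = 1; 2 > 1 — holds
At the ends of the range:
x = -1000: LHS = |(-1000) + 2| = |-998| = 998, RHS = (-1000) + 1 = -999; 998 > -999 — holds
x = 1000: LHS = |1000 + 2| = |1002| = 1002, RHS = 1000 + 1 = 1001; 1002 > 1001 — holds
Hence LHS − RHS is never zero or negative, i.e. LHS > RHS throughout, so the relation holds for every integer in [-1000, 1000].

Only (A) has a counterexample.

Answer: A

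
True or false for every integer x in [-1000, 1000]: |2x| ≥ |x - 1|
The claim fails at x = 0:
x = 0: LHS = |2·0| = |0| = 0, RHS = |0 - 1| = |-1| = 1; 0 ≥ 1 — FAILS

Because a single integer refutes it, the statement is false.

Answer: False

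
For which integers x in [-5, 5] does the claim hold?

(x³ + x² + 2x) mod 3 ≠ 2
For a polynomial with integer coefficients, its value mod 3 depends only on x mod 3, so it suffices to check one representative of each residue class, x = 0, 1, 2:
x = 0: LHS = (0³ + 0² + 2·0) mod 3 = 0 mod 3 = 0; 0 ≠ 2 — holds
x = 1: LHS = (1³ + 1² + 2·1) mod 3 = 4 mod 3 = 1; 1 ≠ 2 — holds
x = 2: LHS = (2³ + 2² + 2·2) mod 3 = 16 mod 3 = 1; 1 ≠ 2 — holds
The relation holds in every residue class, so the relation holds for every integer in [-5, 5].

Answer: All integers in [-5, 5]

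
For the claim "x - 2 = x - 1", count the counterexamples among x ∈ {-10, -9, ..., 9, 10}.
Counterexamples in [-10, 10]: {-10, -9, -8, -7, -6, -5, -4, -3, -2, -1, 0, 1, 2, 3, 4, 5, 6, 7, 8, 9, 10}.

Counting them gives 21 values.

Answer: 21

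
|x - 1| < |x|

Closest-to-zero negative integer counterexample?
Testing negative integers from -1 downward:
x = -1: LHS = |(-1) - 1| = |-2| = 2, RHS = |-1| = 1; 2 < 1 — FAILS  ← closest negative counterexample to 0

Answer: x = -1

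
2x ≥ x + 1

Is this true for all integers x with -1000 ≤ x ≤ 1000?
The claim fails at x = 0:
x = 0: LHS = 2·0 = 0, RHS = 0 + 1 = 1; 0 ≥ 1 — FAILS

Because a single integer refutes it, the statement is false.

Answer: False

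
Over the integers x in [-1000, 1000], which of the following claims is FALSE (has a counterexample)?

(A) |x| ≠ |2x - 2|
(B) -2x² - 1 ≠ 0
(A) x = 2: LHS = |2| = 2, RHS = |2·2 - 2| = |2| = 2; 2 ≠ 2 — FAILS

(B) Over all integers in [-1000, 1000], LHS − RHS is always negative; it is closest to 0 at x = 0, where it equals -1:
x = 0: LHS = -2·0² - 1 = -1; -1 ≠ 0 — holds
At the ends of the range:
x = -1000: LHS = -2·(-1000)² - 1 = -2000001; -2000001 ≠ 0 — holds
x = 1000: LHS = -2·1000² - 1 = -2000001; -2000001 ≠ 0 — holds
Hence LHS − RHS is never 0, i.e. the two sides are never equal, so the relation holds for every integer in [-1000, 1000].

Only (A) has a counterexample.

Answer: A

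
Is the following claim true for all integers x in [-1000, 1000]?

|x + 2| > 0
The claim fails at x = -2:
x = -2: LHS = |(-2) + 2| = |0| = 0; 0 > 0 — FAILS

Because a single integer refutes it, the statement is false.

Answer: False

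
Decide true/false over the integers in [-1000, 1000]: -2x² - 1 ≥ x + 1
The claim fails at x = 0:
x = 0: LHS = -2·0² - 1 = -1, RHS = 0 + 1 = 1; -1 ≥ 1 — FAILS

Because a single integer refutes it, the statement is false.

Answer: False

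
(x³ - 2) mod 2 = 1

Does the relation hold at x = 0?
x = 0: LHS = (0³ - 2) mod 2 = (-2) mod 2 = 0; 0 = 1 — FAILS

The relation fails at x = 0, so x = 0 is a counterexample.

Answer: No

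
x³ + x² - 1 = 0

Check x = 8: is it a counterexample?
Substitute x = 8 into the relation:
x = 8: LHS = 8³ + 8² - 1 = 575; 575 = 0 — FAILS

Since the claim fails at x = 8, this value is a counterexample.

Answer: Yes, x = 8 is a counterexample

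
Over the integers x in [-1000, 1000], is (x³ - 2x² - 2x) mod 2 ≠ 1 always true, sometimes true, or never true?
Holds at x = 0: LHS = (0³ - 2·0² - 2·0) mod 2 = 0 mod 2 = 0; 0 ≠ 1 — holds
Fails at x = 1: LHS = (1³ - 2·1² - 2·1) mod 2 = (-3) mod 2 = 1; 1 ≠ 1 — FAILS
It is satisfied by some integers in the range but not all.

Answer: Sometimes true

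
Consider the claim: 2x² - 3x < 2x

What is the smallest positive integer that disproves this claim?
Testing positive integers:
x = 1: LHS = 2·1² - 3·1 = -1, RHS = 2·1 = 2; -1 < 2 — holds
x = 2: LHS = 2·2² - 3·2 = 2, RHS = 2·2 = 4; 2 < 4 — holds
x = 3: LHS = 2·3² - 3·3 = 9, RHS = 2·3 = 6; 9 < 6 — FAILS  ← smallest positive counterexample

Answer: x = 3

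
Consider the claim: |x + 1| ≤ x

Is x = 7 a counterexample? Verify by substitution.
Substitute x = 7 into the relation:
x = 7: LHS = |7 + 1| = |8| = 8; 8 ≤ 7 — FAILS

Since the claim fails at x = 7, this value is a counterexample.

Answer: Yes, x = 7 is a counterexample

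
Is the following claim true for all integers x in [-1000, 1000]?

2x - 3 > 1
The claim fails at x = 0:
x = 0: LHS = 2·0 - 3 = -3; -3 > 1 — FAILS

Because a single integer refutes it, the statement is false.

Answer: False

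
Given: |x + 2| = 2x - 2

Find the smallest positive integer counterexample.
Testing positive integers:
x = 1: LHS = |1 + 2| = |3| = 3, RHS = 2·1 - 2 = 0; 3 = 0 — FAILS  ← smallest positive counterexample

Answer: x = 1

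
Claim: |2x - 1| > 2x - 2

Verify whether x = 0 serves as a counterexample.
Substitute x = 0 into the relation:
x = 0: LHS = |2·0 - 1| = |-1| = 1, RHS = 2·0 - 2 = -2; 1 > -2 — holds

The relation holds at x = 0, so it is not a counterexample.

Answer: No, x = 0 is not a counterexample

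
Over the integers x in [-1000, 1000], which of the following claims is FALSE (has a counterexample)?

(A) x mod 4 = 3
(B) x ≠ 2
(A) x = 0: LHS = 0 mod 4 = 0; 0 = 3 — FAILS
(B) x = 2: 2 ≠ 2 — FAILS

Answer: Both A and B are false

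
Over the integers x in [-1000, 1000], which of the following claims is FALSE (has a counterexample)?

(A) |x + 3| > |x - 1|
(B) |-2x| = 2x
(A) x = -1: LHS = |(-1) + 3| = |2| = 2, RHS = |(-1) - 1| = |-2| = 2; 2 > 2 — FAILS
(B) x = -1: LHS = |-2·(-1)| = |2| = 2, RHS = 2·(-1) = -2; 2 = -2 — FAILS

Answer: Both A and B are false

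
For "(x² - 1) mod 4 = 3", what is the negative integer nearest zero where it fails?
Testing negative integers from -1 downward:
x = -1: LHS = ((-1)² - 1) mod 4 = 0 mod 4 = 0; 0 = 3 — FAILS  ← closest negative counterexample to 0

Answer: x = -1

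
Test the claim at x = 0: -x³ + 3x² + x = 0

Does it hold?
x = 0: LHS = -0³ + 3·0² + 0 = 0; 0 = 0 — holds

The relation is satisfied at x = 0.

Answer: Yes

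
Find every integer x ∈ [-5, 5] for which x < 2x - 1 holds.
Holds for: {2, 3, 4, 5}
Fails for: {-5, -4, -3, -2, -1, 0, 1}

Answer: {2, 3, 4, 5}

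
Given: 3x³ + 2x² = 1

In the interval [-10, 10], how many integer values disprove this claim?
Counterexamples in [-10, 10]: {-10, -9, -8, -7, -6, -5, -4, -3, -2, -1, 0, 1, 2, 3, 4, 5, 6, 7, 8, 9, 10}.

Counting them gives 21 values.

Answer: 21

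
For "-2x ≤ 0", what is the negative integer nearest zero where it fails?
Testing negative integers from -1 downward:
x = -1: LHS = -2·(-1) = 2; 2 ≤ 0 — FAILS  ← closest negative counterexample to 0

Answer: x = -1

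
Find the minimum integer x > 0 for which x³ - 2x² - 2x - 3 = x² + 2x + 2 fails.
Testing positive integers:
x = 1: LHS = 1³ - 2·1² - 2·1 - 3 = -6, RHS = 1² + 2·1 + 2 = 5; -6 = 5 — FAILS  ← smallest positive counterexample

Answer: x = 1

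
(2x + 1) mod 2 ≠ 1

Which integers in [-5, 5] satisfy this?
For a polynomial with integer coefficients, its value mod 2 depends only on x mod 2, so it suffices to check one representative of each residue class, x = 0, 1:
x = 0: LHS = (2·0 + 1) mod 2 = 1 mod 2 = 1; 1 ≠ 1 — FAILS
x = 1: LHS = (2·1 + 1) mod 2 = 3 mod 2 = 1; 1 ≠ 1 — FAILS
The relation fails in every residue class, so the claimed relation (≠) fails for every integer in [-5, 5].

Answer: None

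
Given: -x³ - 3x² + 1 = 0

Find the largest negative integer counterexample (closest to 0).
Testing negative integers from -1 downward:
x = -1: LHS = -(-1)³ - 3·(-1)² + 1 = -1; -1 = 0 — FAILS  ← closest negative counterexample to 0

Answer: x = -1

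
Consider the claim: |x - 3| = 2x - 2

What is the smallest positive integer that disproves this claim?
Testing positive integers:
x = 1: LHS = |1 - 3| = |-2| = 2, RHS = 2·1 - 2 = 0; 2 = 0 — FAILS  ← smallest positive counterexample

Answer: x = 1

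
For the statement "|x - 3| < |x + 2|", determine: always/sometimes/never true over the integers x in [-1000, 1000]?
Holds at x = 1: LHS = |1 - 3| = |-2| = 2, RHS = |1 + 2| = |3| = 3; 2 < 3 — holds
Fails at x = 0: LHS = |0 - 3| = |-3| = 3, RHS = |0 + 2| = |2| = 2; 3 < 2 — FAILS
It is satisfied by some integers in the range but not all.

Answer: Sometimes true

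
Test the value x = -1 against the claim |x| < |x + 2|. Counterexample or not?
Substitute x = -1 into the relation:
x = -1: LHS = |-1| = 1, RHS = |(-1) + 2| = |1| = 1; 1 < 1 — FAILS

Since the claim fails at x = -1, this value is a counterexample.

Answer: Yes, x = -1 is a counterexample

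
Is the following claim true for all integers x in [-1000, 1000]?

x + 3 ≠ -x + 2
Track d = LHS − RHS over the integers in [-1000, 1000]. Equality would need d = 0, but d changes sign only between consecutive integers, jumping over 0:
x = -1: LHS = (-1) + 3 = 2, RHS = -(-1) + 2 = 3; 2 ≠ 3 — holds  (d = -1)
x = 0: LHS = 0 + 3 = 3, RHS = -0 + 2 = 2; 3 ≠ 2 — holds  (d = 1)
Away from these crossings d keeps a constant sign, and checking every integer in [-1000, 1000] confirms d ≠ 0 throughout. Hence the two sides are never equal, so the relation holds for every integer in [-1000, 1000].

No counterexample exists.

Answer: True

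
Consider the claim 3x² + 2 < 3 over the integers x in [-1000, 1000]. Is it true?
The claim fails at x = 1:
x = 1: LHS = 3·1² + 2 = 5; 5 < 3 — FAILS

Because a single integer refutes it, the statement is false.

Answer: False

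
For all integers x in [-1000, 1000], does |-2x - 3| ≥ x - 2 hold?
Over all integers in [-1000, 1000], LHS − RHS is smallest at x = -1, where it equals 4:
x = -1: LHS = |-2·(-1) - 3| = |-1| = 1, RHS = (-1) - 2 = -3; 1 ≥ -3 — holds
At the ends of the range:
x = -1000: LHS = |-2·(-1000) - 3| = |1997| = 1997, RHS = (-1000) - 2 = -1002; 1997 ≥ -1002 — holds
x = 1000: LHS = |-2·1000 - 3| = |-2003| = 2003, RHS = 1000 - 2 = 998; 2003 ≥ 998 — holds
Hence LHS − RHS is never negative, i.e. LHS ≥ RHS throughout, so the relation holds for every integer in [-1000, 1000].

No counterexample exists.

Answer: True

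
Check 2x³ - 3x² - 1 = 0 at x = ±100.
x = 100: LHS = 2·100³ - 3·100² - 1 = 1969999; 1969999 = 0 — FAILS
x = -100: LHS = 2·(-100)³ - 3·(-100)² - 1 = -2030001; -2030001 = 0 — FAILS

Answer: No, fails for both x = 100 and x = -100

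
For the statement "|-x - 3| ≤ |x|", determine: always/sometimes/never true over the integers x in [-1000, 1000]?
Holds at x = -2: LHS = |-(-2) - 3| = |-1| = 1, RHS = |-2| = 2; 1 ≤ 2 — holds
Fails at x = 0: LHS = |-0 - 3| = |-3| = 3, RHS = |0| = 0; 3 ≤ 0 — FAILS
It is satisfied by some integers in the range but not all.

Answer: Sometimes true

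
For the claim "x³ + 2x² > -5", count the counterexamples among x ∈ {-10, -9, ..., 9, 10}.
Counterexamples in [-10, 10]: {-10, -9, -8, -7, -6, -5, -4, -3}.

Counting them gives 8 values.

Answer: 8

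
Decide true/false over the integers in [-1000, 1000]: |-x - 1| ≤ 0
The claim fails at x = 0:
x = 0: LHS = |-0 - 1| = |-1| = 1; 1 ≤ 0 — FAILS

Because a single integer refutes it, the statement is false.

Answer: False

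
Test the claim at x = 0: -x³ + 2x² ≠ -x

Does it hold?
x = 0: LHS = -0³ + 2·0² = 0, RHS = -0 = 0; 0 ≠ 0 — FAILS

The relation fails at x = 0, so x = 0 is a counterexample.

Answer: No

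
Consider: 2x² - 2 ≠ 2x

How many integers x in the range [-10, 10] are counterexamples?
Track d = LHS − RHS over the integers in [-10, 10]. Equality would need d = 0, but d changes sign only between consecutive integers, jumping over 0:
x = -1: LHS = 2·(-1)² - 2 = 0, RHS = 2·(-1) = -2; 0 ≠ -2 — holds  (d = 2)
x = 0: LHS = 2·0² - 2 = -2, RHS = 2·0 = 0; -2 ≠ 0 — holds  (d = -2)
x = 1: LHS = 2·1² - 2 = 0, RHS = 2·1 = 2; 0 ≠ 2 — holds  (d = -2)
x = 2: LHS = 2·2² - 2 = 6, RHS = 2·2 = 4; 6 ≠ 4 — holds  (d = 2)
Away from these crossings d keeps a constant sign, and checking every integer in [-10, 10] confirms d ≠ 0 throughout. Hence the two sides are never equal, so the relation holds for every integer in [-10, 10].

No counterexample appears in that range.

Answer: 0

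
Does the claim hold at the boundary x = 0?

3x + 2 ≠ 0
x = 0: LHS = 3·0 + 2 = 2; 2 ≠ 0 — holds

The relation is satisfied at x = 0.

Answer: Yes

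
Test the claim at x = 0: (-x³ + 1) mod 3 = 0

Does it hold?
x = 0: LHS = (-0³ + 1) mod 3 = 1 mod 3 = 1; 1 = 0 — FAILS

The relation fails at x = 0, so x = 0 is a counterexample.

Answer: No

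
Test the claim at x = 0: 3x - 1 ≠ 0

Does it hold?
x = 0: LHS = 3·0 - 1 = -1; -1 ≠ 0 — holds

The relation is satisfied at x = 0.

Answer: Yes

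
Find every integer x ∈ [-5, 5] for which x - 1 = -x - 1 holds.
Holds for: {0}
Fails for: {-5, -4, -3, -2, -1, 1, 2, 3, 4, 5}

Answer: {0}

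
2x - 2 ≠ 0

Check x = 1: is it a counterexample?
Substitute x = 1 into the relation:
x = 1: LHS = 2·1 - 2 = 0; 0 ≠ 0 — FAILS

Since the claim fails at x = 1, this value is a counterexample.

Answer: Yes, x = 1 is a counterexample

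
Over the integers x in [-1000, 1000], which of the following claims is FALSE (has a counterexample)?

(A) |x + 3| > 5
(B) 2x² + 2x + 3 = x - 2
(A) x = 0: LHS = |0 + 3| = |3| = 3; 3 > 5 — FAILS
(B) x = 0: LHS = 2·0² + 2·0 + 3 = 3, RHS = 0 - 2 = -2; 3 = -2 — FAILS

Answer: Both A and B are false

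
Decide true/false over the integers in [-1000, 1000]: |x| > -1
An absolute value is never negative, so the left side is ≥ 0 for every x, while the right side is -1. Tightest case in [-1000, 1000] is x = 0:
x = 0: LHS = |0| = 0; 0 > -1 — holds
Hence LHS − RHS is never zero or negative, i.e. LHS > RHS throughout, so the relation holds for every integer in [-1000, 1000].

No counterexample exists.

Answer: True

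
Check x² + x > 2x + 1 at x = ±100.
x = 100: LHS = 100² + 100 = 10100, RHS = 2·100 + 1 = 201; 10100 > 201 — holds
x = -100: LHS = (-100)² + (-100) = 9900, RHS = 2·(-100) + 1 = -199; 9900 > -199 — holds

Answer: Yes, holds for both x = 100 and x = -100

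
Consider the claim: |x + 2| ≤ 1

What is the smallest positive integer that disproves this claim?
Testing positive integers:
x = 1: LHS = |1 + 2| = |3| = 3; 3 ≤ 1 — FAILS  ← smallest positive counterexample

Answer: x = 1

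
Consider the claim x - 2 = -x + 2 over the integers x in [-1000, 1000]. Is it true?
The claim fails at x = 0:
x = 0: LHS = 0 - 2 = -2, RHS = -0 + 2 = 2; -2 = 2 — FAILS

Because a single integer refutes it, the statement is false.

Answer: False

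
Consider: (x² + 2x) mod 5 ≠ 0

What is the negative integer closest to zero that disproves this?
Testing negative integers from -1 downward:
x = -1: LHS = ((-1)² + 2·(-1)) mod 5 = (-1) mod 5 = 4; 4 ≠ 0 — holds
x = -2: LHS = ((-2)² + 2·(-2)) mod 5 = 0 mod 5 = 0; 0 ≠ 0 — FAILS  ← closest negative counterexample to 0

Answer: x = -2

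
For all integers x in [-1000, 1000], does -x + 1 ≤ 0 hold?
The claim fails at x = 0:
x = 0: LHS = -0 + 1 = 1; 1 ≤ 0 — FAILS

Because a single integer refutes it, the statement is false.

Answer: False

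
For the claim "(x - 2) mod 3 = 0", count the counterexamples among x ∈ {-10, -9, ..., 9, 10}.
Counterexamples in [-10, 10]: {-9, -8, -6, -5, -3, -2, 0, 1, 3, 4, 6, 7, 9, 10}.

Counting them gives 14 values.

Answer: 14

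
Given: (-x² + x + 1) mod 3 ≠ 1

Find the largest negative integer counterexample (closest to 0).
Testing negative integers from -1 downward:
x = -1: LHS = (-(-1)² + (-1) + 1) mod 3 = (-1) mod 3 = 2; 2 ≠ 1 — holds
x = -2: LHS = (-(-2)² + (-2) + 1) mod 3 = (-5) mod 3 = 1; 1 ≠ 1 — FAILS  ← closest negative counterexample to 0

Answer: x = -2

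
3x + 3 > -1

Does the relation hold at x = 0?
x = 0: LHS = 3·0 + 3 = 3; 3 > -1 — holds

The relation is satisfied at x = 0.

Answer: Yes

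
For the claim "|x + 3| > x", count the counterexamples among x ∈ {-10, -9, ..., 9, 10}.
Over all integers in [-10, 10], LHS − RHS is smallest at x = 0, where it equals 3:
x = 0: LHS = |0 + 3| = |3| = 3; 3 > 0 — holds
At the ends of the range:
x = -10: LHS = |(-10) + 3| = |-7| = 7; 7 > -10 — holds
x = 10: LHS = |10 + 3| = |13| = 13; 13 > 10 — holds
Hence LHS − RHS is never zero or negative, i.e. LHS > RHS throughout, so the relation holds for every integer in [-10, 10].

No counterexample appears in that range.

Answer: 0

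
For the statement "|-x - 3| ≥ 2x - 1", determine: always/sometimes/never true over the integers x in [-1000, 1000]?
Holds at x = 0: LHS = |-0 - 3| = |-3| = 3, RHS = 2·0 - 1 = -1; 3 ≥ -1 — holds
Fails at x = 5: LHS = |-5 - 3| = |-8| = 8, RHS = 2·5 - 1 = 9; 8 ≥ 9 — FAILS
It is satisfied by some integers in the range but not all.

Answer: Sometimes true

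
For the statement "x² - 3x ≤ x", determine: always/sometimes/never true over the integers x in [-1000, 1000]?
Holds at x = 0: LHS = 0² - 3·0 = 0; 0 ≤ 0 — holds
Fails at x = -1: LHS = (-1)² - 3·(-1) = 4; 4 ≤ -1 — FAILS
It is satisfied by some integers in the range but not all.

Answer: Sometimes true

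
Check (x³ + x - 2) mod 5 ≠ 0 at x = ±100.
x = 100: LHS = (100³ + 100 - 2) mod 5 = 1000098 mod 5 = 3; 3 ≠ 0 — holds
x = -100: LHS = ((-100)³ + (-100) - 2) mod 5 = (-1000102) mod 5 = 3; 3 ≠ 0 — holds

Answer: Yes, holds for both x = 100 and x = -100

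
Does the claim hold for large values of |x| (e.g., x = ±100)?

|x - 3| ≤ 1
x = 100: LHS = |100 - 3| = |97| = 97; 97 ≤ 1 — FAILS
x = -100: LHS = |(-100) - 3| = |-103| = 103; 103 ≤ 1 — FAILS

Answer: No, fails for both x = 100 and x = -100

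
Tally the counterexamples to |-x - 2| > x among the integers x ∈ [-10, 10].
Over all integers in [-10, 10], LHS − RHS is smallest at x = 0, where it equals 2:
x = 0: LHS = |-0 - 2| = |-2| = 2; 2 > 0 — holds
At the ends of the range:
x = -10: LHS = |-(-10) - 2| = |8| = 8; 8 > -10 — holds
x = 10: LHS = |-10 - 2| = |-12| = 12; 12 > 10 — holds
Hence LHS − RHS is never zero or negative, i.e. LHS > RHS throughout, so the relation holds for every integer in [-10, 10].

No counterexample appears in that range.

Answer: 0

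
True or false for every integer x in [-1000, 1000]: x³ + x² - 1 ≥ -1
The claim fails at x = -2:
x = -2: LHS = (-2)³ + (-2)² - 1 = -5; -5 ≥ -1 — FAILS

Because a single integer refutes it, the statement is false.

Answer: False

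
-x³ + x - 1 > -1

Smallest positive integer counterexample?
Testing positive integers:
x = 1: LHS = -1³ + 1 - 1 = -1; -1 > -1 — FAILS  ← smallest positive counterexample

Answer: x = 1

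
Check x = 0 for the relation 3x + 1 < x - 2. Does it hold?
x = 0: LHS = 3·0 + 1 = 1, RHS = 0 - 2 = -2; 1 < -2 — FAILS

The relation fails at x = 0, so x = 0 is a counterexample.

Answer: No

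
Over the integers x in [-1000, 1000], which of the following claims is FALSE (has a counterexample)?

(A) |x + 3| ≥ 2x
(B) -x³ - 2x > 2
(A) x = 4: LHS = |4 + 3| = |7| = 7, RHS = 2·4 = 8; 7 ≥ 8 — FAILS
(B) x = 0: LHS = -0³ - 2·0 = 0; 0 > 2 — FAILS

Answer: Both A and B are false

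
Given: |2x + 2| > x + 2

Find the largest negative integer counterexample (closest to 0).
Testing negative integers from -1 downward:
x = -1: LHS = |2·(-1) + 2| = |0| = 0, RHS = (-1) + 2 = 1; 0 > 1 — FAILS  ← closest negative counterexample to 0

Answer: x = -1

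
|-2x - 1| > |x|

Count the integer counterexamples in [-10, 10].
Counterexamples in [-10, 10]: {-1}.

Counting them gives 1 values.

Answer: 1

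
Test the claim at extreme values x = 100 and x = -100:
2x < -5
x = 100: LHS = 2·100 = 200; 200 < -5 — FAILS
x = -100: LHS = 2·(-100) = -200; -200 < -5 — holds

Answer: Partially: fails for x = 100, holds for x = -100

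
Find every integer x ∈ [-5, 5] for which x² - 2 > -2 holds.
Holds for: {-5, -4, -3, -2, -1, 1, 2, 3, 4, 5}
Fails for: {0}

Answer: {-5, -4, -3, -2, -1, 1, 2, 3, 4, 5}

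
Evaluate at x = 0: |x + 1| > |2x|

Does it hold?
x = 0: LHS = |0 + 1| = |1| = 1, RHS = |2·0| = |0| = 0; 1 > 0 — holds

The relation is satisfied at x = 0.

Answer: Yes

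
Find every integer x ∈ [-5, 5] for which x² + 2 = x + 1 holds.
Over all integers in [-5, 5], LHS − RHS is always positive; it is smallest at x = 0, where it equals 1:
x = 0: LHS = 0² + 2 = 2, RHS = 0 + 1 = 1; 2 = 1 — FAILS
At the ends of the range:
x = -5: LHS = (-5)² + 2 = 27, RHS = (-5) + 1 = -4; 27 = -4 — FAILS
x = 5: LHS = 5² + 2 = 27, RHS = 5 + 1 = 6; 27 = 6 — FAILS
Hence LHS − RHS is never 0, i.e. the two sides are never equal, so the claimed relation (=) fails for every integer in [-5, 5].

Answer: None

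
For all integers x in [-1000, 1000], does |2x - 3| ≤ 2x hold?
The claim fails at x = 0:
x = 0: LHS = |2·0 - 3| = |-3| = 3, RHS = 2·0 = 0; 3 ≤ 0 — FAILS

Because a single integer refutes it, the statement is false.

Answer: False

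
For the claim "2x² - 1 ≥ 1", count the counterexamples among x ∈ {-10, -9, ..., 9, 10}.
Counterexamples in [-10, 10]: {0}.

Counting them gives 1 values.

Answer: 1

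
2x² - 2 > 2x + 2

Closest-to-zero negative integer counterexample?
Testing negative integers from -1 downward:
x = -1: LHS = 2·(-1)² - 2 = 0, RHS = 2·(-1) + 2 = 0; 0 > 0 — FAILS  ← closest negative counterexample to 0

Answer: x = -1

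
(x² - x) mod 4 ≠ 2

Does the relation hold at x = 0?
x = 0: LHS = (0² - 0) mod 4 = 0 mod 4 = 0; 0 ≠ 2 — holds

The relation is satisfied at x = 0.

Answer: Yes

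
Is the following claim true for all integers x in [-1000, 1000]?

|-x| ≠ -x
The claim fails at x = 0:
x = 0: LHS = |-0| = |0| = 0, RHS = -0 = 0; 0 ≠ 0 — FAILS

Because a single integer refutes it, the statement is false.

Answer: False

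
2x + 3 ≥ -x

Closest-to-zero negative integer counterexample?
Testing negative integers from -1 downward:
x = -1: LHS = 2·(-1) + 3 = 1, RHS = -(-1) = 1; 1 ≥ 1 — holds
x = -2: LHS = 2·(-2) + 3 = -1, RHS = -(-2) = 2; -1 ≥ 2 — FAILS  ← closest negative counterexample to 0

Answer: x = -2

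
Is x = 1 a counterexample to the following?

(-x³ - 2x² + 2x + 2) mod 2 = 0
Substitute x = 1 into the relation:
x = 1: LHS = (-1³ - 2·1² + 2·1 + 2) mod 2 = 1 mod 2 = 1; 1 = 0 — FAILS

Since the claim fails at x = 1, this value is a counterexample.

Answer: Yes, x = 1 is a counterexample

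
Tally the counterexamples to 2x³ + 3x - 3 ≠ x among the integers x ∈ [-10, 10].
Track d = LHS − RHS over the integers in [-10, 10]. Equality would need d = 0, but d changes sign only between consecutive integers, jumping over 0:
x = 0: LHS = 2·0³ + 3·0 - 3 = -3; -3 ≠ 0 — holds  (d = -3)
x = 1: LHS = 2·1³ + 3·1 - 3 = 2; 2 ≠ 1 — holds  (d = 1)
Away from these crossings d keeps a constant sign, and checking every integer in [-10, 10] confirms d ≠ 0 throughout. Hence the two sides are never equal, so the relation holds for every integer in [-10, 10].

No counterexample appears in that range.

Answer: 0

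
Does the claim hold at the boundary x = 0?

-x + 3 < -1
x = 0: LHS = -0 + 3 = 3; 3 < -1 — FAILS

The relation fails at x = 0, so x = 0 is a counterexample.

Answer: No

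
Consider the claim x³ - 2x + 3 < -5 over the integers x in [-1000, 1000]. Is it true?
The claim fails at x = 0:
x = 0: LHS = 0³ - 2·0 + 3 = 3; 3 < -5 — FAILS

Because a single integer refutes it, the statement is false.

Answer: False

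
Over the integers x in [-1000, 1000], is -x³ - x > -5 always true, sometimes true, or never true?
Holds at x = 0: LHS = -0³ - 0 = 0; 0 > -5 — holds
Fails at x = 2: LHS = -2³ - 2 = -10; -10 > -5 — FAILS
It is satisfied by some integers in the range but not all.

Answer: Sometimes true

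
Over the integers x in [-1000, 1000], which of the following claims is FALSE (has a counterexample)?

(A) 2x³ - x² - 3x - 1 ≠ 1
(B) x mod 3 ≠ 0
(A) Track d = LHS − RHS over the integers in [-1000, 1000]. Equality would need d = 0, but d changes sign only between consecutive integers, jumping over 0:
x = 1: LHS = 2·1³ - 1² - 3·1 - 1 = -3; -3 ≠ 1 — holds  (d = -4)
x = 2: LHS = 2·2³ - 2² - 3·2 - 1 = 5; 5 ≠ 1 — holds  (d = 4)
Away from these crossings d keeps a constant sign, and checking every integer in [-1000, 1000] confirms d ≠ 0 throughout. Hence the two sides are never equal, so the relation holds for every integer in [-1000, 1000].

(B) x = 0: LHS = 0 mod 3 = 0; 0 ≠ 0 — FAILS

Only (B) has a counterexample.

Answer: B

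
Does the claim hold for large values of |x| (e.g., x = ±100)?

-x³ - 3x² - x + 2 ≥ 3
x = 100: LHS = -100³ - 3·100² - 100 + 2 = -1030098; -1030098 ≥ 3 — FAILS
x = -100: LHS = -(-100)³ - 3·(-100)² - (-100) + 2 = 970102; 970102 ≥ 3 — holds

Answer: Partially: fails for x = 100, holds for x = -100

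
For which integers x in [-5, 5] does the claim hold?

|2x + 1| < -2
An absolute value is never negative, so the left side is ≥ 0 for every x, while the right side is -2. Tightest case in [-5, 5] is x = 0:
x = 0: LHS = |2·0 + 1| = |1| = 1; 1 < -2 — FAILS
Hence LHS − RHS is never negative, i.e. LHS ≥ RHS throughout, so the claimed relation (<) fails for every integer in [-5, 5].

Answer: None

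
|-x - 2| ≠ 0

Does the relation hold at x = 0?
x = 0: LHS = |-0 - 2| = |-2| = 2; 2 ≠ 0 — holds

The relation is satisfied at x = 0.

Answer: Yes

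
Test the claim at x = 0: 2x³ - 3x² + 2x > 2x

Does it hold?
x = 0: LHS = 2·0³ - 3·0² + 2·0 = 0, RHS = 2·0 = 0; 0 > 0 — FAILS

The relation fails at x = 0, so x = 0 is a counterexample.

Answer: No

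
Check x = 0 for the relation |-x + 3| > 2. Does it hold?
x = 0: LHS = |-0 + 3| = |3| = 3; 3 > 2 — holds

The relation is satisfied at x = 0.

Answer: Yes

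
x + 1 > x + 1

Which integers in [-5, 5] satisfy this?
Over all integers in [-5, 5], LHS − RHS is largest at x = 0, where it equals 0:
x = 0: LHS = 0 + 1 = 1, RHS = 0 + 1 = 1; 1 > 1 — FAILS
At the ends of the range:
x = -5: LHS = (-5) + 1 = -4, RHS = (-5) + 1 = -4; -4 > -4 — FAILS
x = 5: LHS = 5 + 1 = 6, RHS = 5 + 1 = 6; 6 > 6 — FAILS
Hence LHS − RHS is never positive, i.e. LHS ≤ RHS throughout, so the claimed relation (>) fails for every integer in [-5, 5].

Answer: None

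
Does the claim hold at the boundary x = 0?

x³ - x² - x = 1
x = 0: LHS = 0³ - 0² - 0 = 0; 0 = 1 — FAILS

The relation fails at x = 0, so x = 0 is a counterexample.

Answer: No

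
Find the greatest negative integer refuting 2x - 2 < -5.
Testing negative integers from -1 downward:
x = -1: LHS = 2·(-1) - 2 = -4; -4 < -5 — FAILS  ← closest negative counterexample to 0

Answer: x = -1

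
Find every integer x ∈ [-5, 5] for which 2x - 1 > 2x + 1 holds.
Over all integers in [-5, 5], LHS − RHS is largest at x = 0, where it equals -2:
x = 0: LHS = 2·0 - 1 = -1, RHS = 2·0 + 1 = 1; -1 > 1 — FAILS
At the ends of the range:
x = -5: LHS = 2·(-5) - 1 = -11, RHS = 2·(-5) + 1 = -9; -11 > -9 — FAILS
x = 5: LHS = 2·5 - 1 = 9, RHS = 2·5 + 1 = 11; 9 > 11 — FAILS
Hence LHS − RHS is never positive, i.e. LHS ≤ RHS throughout, so the claimed relation (>) fails for every integer in [-5, 5].

Answer: None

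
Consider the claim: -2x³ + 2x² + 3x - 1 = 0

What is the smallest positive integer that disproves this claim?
Testing positive integers:
x = 1: LHS = -2·1³ + 2·1² + 3·1 - 1 = 2; 2 = 0 — FAILS  ← smallest positive counterexample

Answer: x = 1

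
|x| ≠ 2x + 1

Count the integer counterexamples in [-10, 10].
Track d = LHS − RHS over the integers in [-10, 10]. Equality would need d = 0, but d changes sign only between consecutive integers, jumping over 0:
x = -1: LHS = |-1| = 1, RHS = 2·(-1) + 1 = -1; 1 ≠ -1 — holds  (d = 2)
x = 0: LHS = |0| = 0, RHS = 2·0 + 1 = 1; 0 ≠ 1 — holds  (d = -1)
Away from these crossings d keeps a constant sign, and checking every integer in [-10, 10] confirms d ≠ 0 throughout. Hence the two sides are never equal, so the relation holds for every integer in [-10, 10].

No counterexample appears in that range.

Answer: 0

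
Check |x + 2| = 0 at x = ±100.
x = 100: LHS = |100 + 2| = |102| = 102; 102 = 0 — FAILS
x = -100: LHS = |(-100) + 2| = |-98| = 98; 98 = 0 — FAILS

Answer: No, fails for both x = 100 and x = -100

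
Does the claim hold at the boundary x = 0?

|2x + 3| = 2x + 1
x = 0: LHS = |2·0 + 3| = |3| = 3, RHS = 2·0 + 1 = 1; 3 = 1 — FAILS

The relation fails at x = 0, so x = 0 is a counterexample.

Answer: No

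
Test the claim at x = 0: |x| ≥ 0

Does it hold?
x = 0: LHS = |0| = 0; 0 ≥ 0 — holds

The relation is satisfied at x = 0.

Answer: Yes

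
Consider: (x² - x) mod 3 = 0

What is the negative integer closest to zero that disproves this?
Testing negative integers from -1 downward:
x = -1: LHS = ((-1)² - (-1)) mod 3 = 2 mod 3 = 2; 2 = 0 — FAILS  ← closest negative counterexample to 0

Answer: x = -1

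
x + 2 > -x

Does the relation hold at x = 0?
x = 0: LHS = 0 + 2 = 2, RHS = -0 = 0; 2 > 0 — holds

The relation is satisfied at x = 0.

Answer: Yes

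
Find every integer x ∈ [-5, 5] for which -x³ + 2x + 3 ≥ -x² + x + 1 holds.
Holds for: {-5, -4, -3, -2, -1, 0, 1, 2}
Fails for: {3, 4, 5}

Answer: {-5, -4, -3, -2, -1, 0, 1, 2}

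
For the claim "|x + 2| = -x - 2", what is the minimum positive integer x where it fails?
Testing positive integers:
x = 1: LHS = |1 + 2| = |3| = 3, RHS = -1 - 2 = -3; 3 = -3 — FAILS  ← smallest positive counterexample

Answer: x = 1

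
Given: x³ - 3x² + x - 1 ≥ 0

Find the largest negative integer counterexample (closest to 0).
Testing negative integers from -1 downward:
x = -1: LHS = (-1)³ - 3·(-1)² + (-1) - 1 = -6; -6 ≥ 0 — FAILS  ← closest negative counterexample to 0

Answer: x = -1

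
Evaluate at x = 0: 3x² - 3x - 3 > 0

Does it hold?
x = 0: LHS = 3·0² - 3·0 - 3 = -3; -3 > 0 — FAILS

The relation fails at x = 0, so x = 0 is a counterexample.

Answer: No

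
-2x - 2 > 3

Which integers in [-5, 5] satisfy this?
Holds for: {-5, -4, -3}
Fails for: {-2, -1, 0, 1, 2, 3, 4, 5}

Answer: {-5, -4, -3}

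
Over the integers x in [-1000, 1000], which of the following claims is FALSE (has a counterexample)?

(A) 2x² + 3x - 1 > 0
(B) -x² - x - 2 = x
(A) x = 0: LHS = 2·0² + 3·0 - 1 = -1; -1 > 0 — FAILS
(B) x = 0: LHS = -0² - 0 - 2 = -2; -2 = 0 — FAILS

Answer: Both A and B are false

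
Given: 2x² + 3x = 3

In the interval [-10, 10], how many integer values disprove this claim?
Counterexamples in [-10, 10]: {-10, -9, -8, -7, -6, -5, -4, -3, -2, -1, 0, 1, 2, 3, 4, 5, 6, 7, 8, 9, 10}.

Counting them gives 21 values.

Answer: 21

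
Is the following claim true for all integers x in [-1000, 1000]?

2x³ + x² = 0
The claim fails at x = 1:
x = 1: LHS = 2·1³ + 1² = 3; 3 = 0 — FAILS

Because a single integer refutes it, the statement is false.

Answer: False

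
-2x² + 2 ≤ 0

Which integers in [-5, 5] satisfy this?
Holds for: {-5, -4, -3, -2, -1, 1, 2, 3, 4, 5}
Fails for: {0}

Answer: {-5, -4, -3, -2, -1, 1, 2, 3, 4, 5}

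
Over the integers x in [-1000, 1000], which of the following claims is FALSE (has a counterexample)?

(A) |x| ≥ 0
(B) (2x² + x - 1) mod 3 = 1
(A) An absolute value is never negative, so the left side is ≥ 0 for every x, while the right side is 0. Tightest case in [-1000, 1000] is x = 0:
x = 0: LHS = |0| = 0; 0 ≥ 0 — holds
Hence LHS − RHS is never negative, i.e. LHS ≥ RHS throughout, so the relation holds for every integer in [-1000, 1000].

(B) x = 0: LHS = (2·0² + 0 - 1) mod 3 = (-1) mod 3 = 2; 2 = 1 — FAILS

Only (B) has a counterexample.

Answer: B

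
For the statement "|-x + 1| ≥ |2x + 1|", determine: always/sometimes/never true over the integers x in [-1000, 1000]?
Holds at x = 0: LHS = |-0 + 1| = |1| = 1, RHS = |2·0 + 1| = |1| = 1; 1 ≥ 1 — holds
Fails at x = 1: LHS = |-1 + 1| = |0| = 0, RHS = |2·1 + 1| = |3| = 3; 0 ≥ 3 — FAILS
It is satisfied by some integers in the range but not all.

Answer: Sometimes true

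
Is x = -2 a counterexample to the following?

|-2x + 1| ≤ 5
Substitute x = -2 into the relation:
x = -2: LHS = |-2·(-2) + 1| = |5| = 5; 5 ≤ 5 — holds

The claim holds here, so x = -2 is not a counterexample. (A counterexample exists elsewhere, e.g. x = -3.)

Answer: No, x = -2 is not a counterexample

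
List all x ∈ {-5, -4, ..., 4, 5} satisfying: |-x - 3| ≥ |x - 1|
Holds for: {-1, 0, 1, 2, 3, 4, 5}
Fails for: {-5, -4, -3, -2}

Answer: {-1, 0, 1, 2, 3, 4, 5}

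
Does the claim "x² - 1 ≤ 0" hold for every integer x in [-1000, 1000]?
The claim fails at x = 2:
x = 2: LHS = 2² - 1 = 3; 3 ≤ 0 — FAILS

Because a single integer refutes it, the statement is false.

Answer: False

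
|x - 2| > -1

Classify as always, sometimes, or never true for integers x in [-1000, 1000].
An absolute value is never negative, so the left side is ≥ 0 for every x, while the right side is -1. Tightest case in [-1000, 1000] is x = 2:
x = 2: LHS = |2 - 2| = |0| = 0; 0 > -1 — holds
Hence LHS − RHS is never zero or negative, i.e. LHS > RHS throughout, so the relation holds for every integer in [-1000, 1000].

No counterexample exists.

Answer: Always true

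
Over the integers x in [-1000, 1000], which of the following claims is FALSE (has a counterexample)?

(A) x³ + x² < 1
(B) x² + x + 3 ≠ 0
(A) x = 1: LHS = 1³ + 1² = 2; 2 < 1 — FAILS

(B) Over all integers in [-1000, 1000], LHS − RHS is always positive; it is smallest at x = 0, where it equals 3:
x = 0: LHS = 0² + 0 + 3 = 3; 3 ≠ 0 — holds
At the ends of the range:
x = -1000: LHS = (-1000)² + (-1000) + 3 = 999003; 999003 ≠ 0 — holds
x = 1000: LHS = 1000² + 1000 + 3 = 1001003; 1001003 ≠ 0 — holds
Hence LHS − RHS is never 0, i.e. the two sides are never equal, so the relation holds for every integer in [-1000, 1000].

Only (A) has a counterexample.

Answer: A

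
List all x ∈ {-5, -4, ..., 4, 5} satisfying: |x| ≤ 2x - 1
Holds for: {1, 2, 3, 4, 5}
Fails for: {-5, -4, -3, -2, -1, 0}

Answer: {1, 2, 3, 4, 5}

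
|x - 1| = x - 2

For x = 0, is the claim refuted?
Substitute x = 0 into the relation:
x = 0: LHS = |0 - 1| = |-1| = 1, RHS = 0 - 2 = -2; 1 = -2 — FAILS

Since the claim fails at x = 0, this value is a counterexample.

Answer: Yes, x = 0 is a counterexample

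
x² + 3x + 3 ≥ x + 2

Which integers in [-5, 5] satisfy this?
Over all integers in [-5, 5], LHS − RHS is smallest at x = -1, where it equals 0:
x = -1: LHS = (-1)² + 3·(-1) + 3 = 1, RHS = (-1) + 2 = 1; 1 ≥ 1 — holds
At the ends of the range:
x = -5: LHS = (-5)² + 3·(-5) + 3 = 13, RHS = (-5) + 2 = -3; 13 ≥ -3 — holds
x = 5: LHS = 5² + 3·5 + 3 = 43, RHS = 5 + 2 = 7; 43 ≥ 7 — holds
Hence LHS − RHS is never negative, i.e. LHS ≥ RHS throughout, so the relation holds for every integer in [-5, 5].

Answer: All integers in [-5, 5]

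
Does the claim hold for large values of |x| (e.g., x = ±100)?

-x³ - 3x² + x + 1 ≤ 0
x = 100: LHS = -100³ - 3·100² + 100 + 1 = -1029899; -1029899 ≤ 0 — holds
x = -100: LHS = -(-100)³ - 3·(-100)² + (-100) + 1 = 969901; 969901 ≤ 0 — FAILS

Answer: Partially: holds for x = 100, fails for x = -100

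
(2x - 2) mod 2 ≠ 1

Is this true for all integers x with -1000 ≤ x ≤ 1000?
For a polynomial with integer coefficients, its value mod 2 depends only on x mod 2, so it suffices to check one representative of each residue class, x = 0, 1:
x = 0: LHS = (2·0 - 2) mod 2 = (-2) mod 2 = 0; 0 ≠ 1 — holds
x = 1: LHS = (2·1 - 2) mod 2 = 0 mod 2 = 0; 0 ≠ 1 — holds
The relation holds in every residue class, so the relation holds for every integer in [-1000, 1000].

No counterexample exists.

Answer: True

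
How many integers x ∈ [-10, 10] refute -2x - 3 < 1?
Counterexamples in [-10, 10]: {-10, -9, -8, -7, -6, -5, -4, -3, -2}.

Counting them gives 9 values.

Answer: 9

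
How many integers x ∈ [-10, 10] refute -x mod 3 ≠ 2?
Counterexamples in [-10, 10]: {-8, -5, -2, 1, 4, 7, 10}.

Counting them gives 7 values.

Answer: 7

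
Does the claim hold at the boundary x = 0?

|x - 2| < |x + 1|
x = 0: LHS = |0 - 2| = |-2| = 2, RHS = |0 + 1| = |1| = 1; 2 < 1 — FAILS

The relation fails at x = 0, so x = 0 is a counterexample.

Answer: No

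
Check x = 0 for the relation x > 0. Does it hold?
x = 0: 0 > 0 — FAILS

The relation fails at x = 0, so x = 0 is a counterexample.

Answer: No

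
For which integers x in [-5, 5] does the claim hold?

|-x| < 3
Holds for: {-2, -1, 0, 1, 2}
Fails for: {-5, -4, -3, 3, 4, 5}

Answer: {-2, -1, 0, 1, 2}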